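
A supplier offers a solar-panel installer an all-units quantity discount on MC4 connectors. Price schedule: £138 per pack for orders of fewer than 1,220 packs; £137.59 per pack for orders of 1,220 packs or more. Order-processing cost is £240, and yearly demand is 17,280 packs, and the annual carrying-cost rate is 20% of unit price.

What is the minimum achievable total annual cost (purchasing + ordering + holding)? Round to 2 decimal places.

£2,397,740.52

H₁ = 20%×£138 = £27.6000;  H₂ = 20%×£137.59 = £27.5180
EOQ₁ = √(2×17,280×240/27.6000) = 548.20  (< 1,220, feasible at tier 1)
EOQ₂ = √(2×17,280×240/27.5180) = 549.01  (< 1,220 → use Q = 1,220 at tier-2 price)
TC(tier 1 (EOQ₁), Q≈548.2) = £2,399,770.28
TC(tier 2, Q≈1,220.0) = £2,397,740.52
Minimum at tier 2: £2,397,740.52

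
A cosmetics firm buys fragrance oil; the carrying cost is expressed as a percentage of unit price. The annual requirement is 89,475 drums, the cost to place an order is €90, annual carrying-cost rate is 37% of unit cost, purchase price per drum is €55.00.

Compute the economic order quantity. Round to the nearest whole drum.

H = i·C = 0.37 × €55 = €20.3500 per drum-year
2DS/H = 2·89,475·90/20.35 = 791,425.06
EOQ = √791,425.06 ≈ 889.62

890 drums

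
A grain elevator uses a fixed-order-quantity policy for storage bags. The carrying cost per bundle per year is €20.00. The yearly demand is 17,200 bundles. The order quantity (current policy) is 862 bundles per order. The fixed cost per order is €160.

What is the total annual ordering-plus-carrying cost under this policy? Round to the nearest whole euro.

Ordering: D/Q × S = 17,200/862 × €160 = €3,192.58
Holding:  Q/2 × H = 862/2 × €20 = €8,620.00
Total = €3,192.58 + €8,620.00 = €11,812.58

€11,813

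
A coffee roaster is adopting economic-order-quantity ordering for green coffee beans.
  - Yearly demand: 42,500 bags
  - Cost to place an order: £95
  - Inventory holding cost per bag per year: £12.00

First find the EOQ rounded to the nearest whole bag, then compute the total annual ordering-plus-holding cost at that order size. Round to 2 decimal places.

£9,843.78

Optimal lot size Q* = (2 × 42,500 × £95 / £12)^½ ≈ 820.31 → Q = 820 bags
Orders/yr = 42,500/820 = 51.829; ordering cost = 51.829 × £95 = £4,923.78
Average inventory = 820/2 = 410; holding cost = 410 × £12 = £4,920.00
Total = £4,923.78 + £4,920.00 = £9,843.78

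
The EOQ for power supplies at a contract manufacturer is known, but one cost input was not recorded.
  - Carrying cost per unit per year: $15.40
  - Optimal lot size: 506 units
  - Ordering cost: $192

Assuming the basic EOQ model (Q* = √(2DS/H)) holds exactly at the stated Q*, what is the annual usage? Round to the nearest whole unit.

10,268 units per year

EOQ relation: Q² = 2DS/H, so rearrange for the unknown.
D = Q²H / (2S) = 506² × 15.4 / (2 × 192) = 10,268.11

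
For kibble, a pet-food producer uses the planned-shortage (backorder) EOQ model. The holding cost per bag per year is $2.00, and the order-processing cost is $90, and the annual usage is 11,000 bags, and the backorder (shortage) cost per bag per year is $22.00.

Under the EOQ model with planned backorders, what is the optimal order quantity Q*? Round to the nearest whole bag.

1,039 bags

Q* = √(2DS/H) · √((H + b)/b)
   = √(2 × 11,000 × 90 / 2) · √((2 + 22) / 22)
   = 994.987 × 1.0445 ≈ 1,039.23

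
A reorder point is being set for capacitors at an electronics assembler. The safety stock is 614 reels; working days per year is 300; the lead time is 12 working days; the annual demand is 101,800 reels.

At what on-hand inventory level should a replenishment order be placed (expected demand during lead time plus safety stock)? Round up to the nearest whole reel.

4,686 reels

Daily demand d = 101,800 / 300 = 339.333 reels/day
Demand during lead time = 339.333 × 12 = 4,072.00
Reorder point = 4,072.00 + 614 = 4,686.00 → round up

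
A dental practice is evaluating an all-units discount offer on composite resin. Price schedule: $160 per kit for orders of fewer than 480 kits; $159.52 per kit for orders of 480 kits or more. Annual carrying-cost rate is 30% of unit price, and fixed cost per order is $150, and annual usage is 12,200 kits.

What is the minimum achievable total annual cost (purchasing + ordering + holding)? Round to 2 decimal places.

H₁ = 30%×$160 = $48.0000;  H₂ = 30%×$159.52 = $47.8560
EOQ₁ = √(2×12,200×150/48.0000) = 276.13  (< 480, feasible at tier 1)
EOQ₂ = √(2×12,200×150/47.8560) = 276.55  (< 480 → use Q = 480 at tier-2 price)
TC(tier 1 (EOQ₁), Q≈276.1) = $1,965,254.43
TC(tier 2, Q≈480.0) = $1,961,441.94
Minimum at tier 2: $1,961,441.94

$1,961,441.94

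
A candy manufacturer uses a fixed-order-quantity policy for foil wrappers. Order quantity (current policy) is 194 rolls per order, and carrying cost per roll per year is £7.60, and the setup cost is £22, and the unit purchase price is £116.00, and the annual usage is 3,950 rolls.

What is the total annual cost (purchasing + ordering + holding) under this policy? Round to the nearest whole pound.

£459,385

Ordering: D/Q × S = 3,950/194 × £22 = £447.94
Holding:  Q/2 × H = 194/2 × £7.6 = £737.20
Purchase cost = D·C = 3,950 × 116 = £458,200.00
Total = £447.94 + £737.20 + £458,200.00 = £459,385.14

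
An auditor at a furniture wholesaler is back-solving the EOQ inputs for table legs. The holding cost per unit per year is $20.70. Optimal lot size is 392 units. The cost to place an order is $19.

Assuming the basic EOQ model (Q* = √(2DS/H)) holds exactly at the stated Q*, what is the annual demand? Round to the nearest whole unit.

83,706 units per year

EOQ relation: Q² = 2DS/H, so rearrange for the unknown.
D = Q²H / (2S) = 392² × 20.7 / (2 × 19) = 83,706.44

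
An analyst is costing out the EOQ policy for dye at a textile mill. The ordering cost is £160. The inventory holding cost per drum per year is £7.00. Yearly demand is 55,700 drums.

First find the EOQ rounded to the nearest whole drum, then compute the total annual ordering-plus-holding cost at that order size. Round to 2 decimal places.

£11,169.96

2DS/H = 2·55,700·160/7 = 2,546,285.71
EOQ = √2,546,285.71 ≈ 1,595.71 → Q = 1,596 drums
Orders/yr = 55,700/1,596 = 34.900; ordering cost = 34.900 × £160 = £5,583.96
Average inventory = 1,596/2 = 798; holding cost = 798 × £7 = £5,586.00
Total = £5,583.96 + £5,586.00 = £11,169.96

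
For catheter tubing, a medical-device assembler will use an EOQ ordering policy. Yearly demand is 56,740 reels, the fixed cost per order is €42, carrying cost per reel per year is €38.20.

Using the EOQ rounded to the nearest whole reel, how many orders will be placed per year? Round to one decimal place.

EOQ = √(2DS/H) = √(2 × 56,740 × 42 / 38.2)
    = √(124,768.59) ≈ 353.23 → Q = 353
N = D/Q = 56,740/353 ≈ 160.737 orders/yr

160.7 orders per year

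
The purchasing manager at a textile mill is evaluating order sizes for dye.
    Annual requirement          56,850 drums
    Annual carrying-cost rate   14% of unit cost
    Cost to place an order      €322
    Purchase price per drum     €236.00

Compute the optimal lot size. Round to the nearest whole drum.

1,053 drums

Carrying cost H = €236 × 14% = €33.0400/drum/yr
EOQ = √(2DS/H) = √(2 × 56,850 × 322 / 33.04)
    = √(1,108,093.22) ≈ 1,052.66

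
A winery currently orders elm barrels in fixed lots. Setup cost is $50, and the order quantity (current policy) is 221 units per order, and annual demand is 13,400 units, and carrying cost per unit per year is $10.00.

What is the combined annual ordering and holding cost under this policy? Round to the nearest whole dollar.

Orders/yr = 13,400/221 = 60.633; ordering cost = 60.633 × $50 = $3,031.67
Average inventory = 221/2 = 110.5; holding cost = 110.5 × $10 = $1,105.00
Total = $3,031.67 + $1,105.00 = $4,136.67

$4,137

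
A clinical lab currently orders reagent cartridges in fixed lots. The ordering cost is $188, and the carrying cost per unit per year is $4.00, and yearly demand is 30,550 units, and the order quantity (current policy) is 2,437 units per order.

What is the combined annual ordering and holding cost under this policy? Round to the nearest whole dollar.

$7,231

Orders/yr = 30,550/2,437 = 12.536; ordering cost = 12.536 × $188 = $2,356.75
Average inventory = 2,437/2 = 1218.5; holding cost = 1218.5 × $4 = $4,874.00
Total = $2,356.75 + $4,874.00 = $7,230.75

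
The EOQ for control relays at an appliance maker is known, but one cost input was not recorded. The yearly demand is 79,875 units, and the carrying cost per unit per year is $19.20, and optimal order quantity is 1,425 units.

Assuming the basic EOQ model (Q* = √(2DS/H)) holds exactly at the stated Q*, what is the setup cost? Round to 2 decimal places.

EOQ relation: Q² = 2DS/H, so rearrange for the unknown.
S = Q²H / (2D) = 1,425² × 19.2 / (2 × 79,875) = 244.0563

$244.06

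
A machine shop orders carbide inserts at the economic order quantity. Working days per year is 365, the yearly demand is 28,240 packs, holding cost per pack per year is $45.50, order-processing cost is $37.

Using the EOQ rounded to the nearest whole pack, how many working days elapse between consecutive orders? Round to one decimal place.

2DS/H = 2·28,240·37/45.5 = 45,928.79
EOQ = √45,928.79 ≈ 214.31 → Q = 214 packs
Days between orders = 365 / (D/Q) = 365 / 131.963 ≈ 2.766

2.8 days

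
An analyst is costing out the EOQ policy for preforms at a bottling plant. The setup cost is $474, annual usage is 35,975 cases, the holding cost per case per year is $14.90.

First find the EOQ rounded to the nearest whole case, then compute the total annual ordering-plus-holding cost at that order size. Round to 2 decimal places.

$22,542.27

EOQ = √(2DS/H) = √(2 × 35,975 × 474 / 14.9)
    = √(2,288,879.19) ≈ 1,512.90 → Q = 1,513 cases
Ordering: D/Q × S = 35,975/1,513 × $474 = $11,270.42
Holding:  Q/2 × H = 1,513/2 × $14.9 = $11,271.85
Total = $11,270.42 + $11,271.85 = $22,542.27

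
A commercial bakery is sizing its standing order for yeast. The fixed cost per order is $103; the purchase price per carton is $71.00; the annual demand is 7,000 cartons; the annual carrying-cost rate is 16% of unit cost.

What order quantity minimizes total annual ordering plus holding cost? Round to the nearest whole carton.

H = i·C = 0.16 × $71 = $11.3600 per carton-year
2DS/H = 2·7,000·103/11.36 = 126,936.62
EOQ = √126,936.62 ≈ 356.28

356 cartons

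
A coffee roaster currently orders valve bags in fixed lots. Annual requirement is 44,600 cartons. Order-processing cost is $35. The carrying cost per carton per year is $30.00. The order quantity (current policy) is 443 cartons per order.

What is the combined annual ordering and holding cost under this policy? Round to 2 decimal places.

Annual ordering cost = (D/Q)·S = (44,600/443) × 35 = $3,523.70
Annual holding cost  = (Q/2)·H = (443/2) × 30 = $6,645.00
Total = $3,523.70 + $6,645.00 = $10,168.70

$10,168.70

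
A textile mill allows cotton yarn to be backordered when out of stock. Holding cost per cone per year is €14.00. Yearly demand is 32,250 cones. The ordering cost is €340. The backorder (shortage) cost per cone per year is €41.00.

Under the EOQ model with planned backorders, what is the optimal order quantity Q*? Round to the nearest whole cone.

1,450 cones

Q* = √(2DS/H) · √((H + b)/b)
   = √(2 × 32,250 × 340 / 14) · √((14 + 41) / 41)
   = 1,251.570 × 1.1582 ≈ 1,449.59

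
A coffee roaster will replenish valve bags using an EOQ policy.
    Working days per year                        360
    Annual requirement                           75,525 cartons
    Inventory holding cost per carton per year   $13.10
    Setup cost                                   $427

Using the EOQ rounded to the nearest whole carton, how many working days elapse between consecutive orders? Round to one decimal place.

2DS/H = 2·75,525·427/13.1 = 4,923,538.17
EOQ = √4,923,538.17 ≈ 2,218.90 → Q = 2,219 cartons
Days between orders = 360 / (D/Q) = 360 / 34.036 ≈ 10.577

10.6 days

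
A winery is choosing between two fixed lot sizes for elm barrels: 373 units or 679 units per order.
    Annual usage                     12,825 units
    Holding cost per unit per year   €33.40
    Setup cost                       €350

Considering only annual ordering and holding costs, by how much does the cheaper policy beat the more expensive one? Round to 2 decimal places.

For each Q, cost = (D/Q)·S + (Q/2)·H.
TC(373) = (12,825/373)×350 + (373/2)×33.4 = €18,263.28
TC(679) = (12,825/679)×350 + (679/2)×33.4 = €17,950.12
|ΔTC| = |€18,263.28 − €17,950.12| = €313.16

€313.16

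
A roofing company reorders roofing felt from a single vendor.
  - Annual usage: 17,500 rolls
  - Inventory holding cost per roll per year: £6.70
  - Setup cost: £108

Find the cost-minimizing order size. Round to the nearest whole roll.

751 rolls

EOQ = √(2DS/H) = √(2 × 17,500 × 108 / 6.7)
    = √(564,179.10) ≈ 751.12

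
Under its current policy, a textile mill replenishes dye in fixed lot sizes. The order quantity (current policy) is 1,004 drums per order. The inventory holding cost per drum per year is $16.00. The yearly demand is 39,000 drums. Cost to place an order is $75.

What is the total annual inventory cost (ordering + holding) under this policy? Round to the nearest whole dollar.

$10,945

Annual ordering cost = (D/Q)·S = (39,000/1,004) × 75 = $2,913.35
Annual holding cost  = (Q/2)·H = (1,004/2) × 16 = $8,032.00
Total = $2,913.35 + $8,032.00 = $10,945.35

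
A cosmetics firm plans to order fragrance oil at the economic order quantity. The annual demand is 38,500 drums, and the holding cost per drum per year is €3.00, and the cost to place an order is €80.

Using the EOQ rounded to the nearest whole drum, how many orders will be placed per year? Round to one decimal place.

EOQ = √(2DS/H) = √(2 × 38,500 × 80 / 3)
    = √(2,053,333.33) ≈ 1,432.95 → Q = 1,433
N = D/Q = 38,500/1,433 ≈ 26.867 orders/yr

26.9 orders per year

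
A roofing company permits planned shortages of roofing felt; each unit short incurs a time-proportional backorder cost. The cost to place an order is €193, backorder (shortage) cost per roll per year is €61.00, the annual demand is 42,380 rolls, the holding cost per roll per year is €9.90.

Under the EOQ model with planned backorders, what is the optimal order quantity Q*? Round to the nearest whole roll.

1,386 rolls

Basic EOQ = √(2·42,380·193/9.9) = 1,285.454
Backorder adjustment √((H+b)/b) = √((9.9+61)/61) = 1.0781
Q* = 1,285.454 × 1.0781 ≈ 1,385.85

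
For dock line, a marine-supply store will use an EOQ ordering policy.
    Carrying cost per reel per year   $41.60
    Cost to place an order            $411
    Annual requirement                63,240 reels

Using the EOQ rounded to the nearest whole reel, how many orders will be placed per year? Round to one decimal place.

EOQ = √(2DS/H) = √(2 × 63,240 × 411 / 41.6)
    = √(1,249,598.08) ≈ 1,117.85 → Q = 1,118
N = D/Q = 63,240/1,118 ≈ 56.565 orders/yr

56.6 orders per year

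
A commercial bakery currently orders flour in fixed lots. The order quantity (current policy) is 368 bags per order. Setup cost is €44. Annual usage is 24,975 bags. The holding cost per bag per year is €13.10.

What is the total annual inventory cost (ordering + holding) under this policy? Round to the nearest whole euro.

€5,397

Orders/yr = 24,975/368 = 67.867; ordering cost = 67.867 × €44 = €2,986.14
Average inventory = 368/2 = 184; holding cost = 184 × €13.1 = €2,410.40
Total = €2,986.14 + €2,410.40 = €5,396.54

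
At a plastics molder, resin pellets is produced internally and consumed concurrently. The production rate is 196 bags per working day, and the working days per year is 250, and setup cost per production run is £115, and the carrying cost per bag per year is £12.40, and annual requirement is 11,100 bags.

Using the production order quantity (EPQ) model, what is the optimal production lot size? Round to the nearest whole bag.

d = 11,100/250 = 44.4000 bags/day;  effective holding cost H(1 − d/p) = 12.4·(1 − 44.4000/196) = 9.59102
Q* = √(2DS / H_eff) = √(2·11,100·115 / 9.59102) ≈ 515.93

516 bags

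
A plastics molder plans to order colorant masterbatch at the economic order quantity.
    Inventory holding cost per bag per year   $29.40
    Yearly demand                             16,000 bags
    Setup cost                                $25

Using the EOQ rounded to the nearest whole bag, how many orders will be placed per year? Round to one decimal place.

2DS/H = 2·16,000·25/29.4 = 27,210.88
EOQ = √27,210.88 ≈ 164.96 → Q = 165
N = D/Q = 16,000/165 ≈ 96.970 orders/yr

97.0 orders per year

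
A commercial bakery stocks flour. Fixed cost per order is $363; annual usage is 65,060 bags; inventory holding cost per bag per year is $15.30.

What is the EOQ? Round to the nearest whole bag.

Optimal lot size Q* = (2 × 65,060 × $363 / $15.3)^½ ≈ 1,757.03

1,757 bags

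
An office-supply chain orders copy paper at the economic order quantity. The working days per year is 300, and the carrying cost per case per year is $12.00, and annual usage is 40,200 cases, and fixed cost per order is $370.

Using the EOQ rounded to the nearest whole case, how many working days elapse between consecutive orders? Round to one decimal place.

Optimal lot size Q* = (2 × 40,200 × $370 / $12)^½ ≈ 1,574.48 → Q = 1,574 cases
Cycle time = (working days × Q)/D = (300 × 1,574) / 40,200 = 11.746 days

11.7 days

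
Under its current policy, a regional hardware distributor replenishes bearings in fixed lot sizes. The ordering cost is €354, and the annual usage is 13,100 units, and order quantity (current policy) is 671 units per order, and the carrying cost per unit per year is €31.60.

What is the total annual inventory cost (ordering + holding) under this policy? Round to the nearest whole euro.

Orders/yr = 13,100/671 = 19.523; ordering cost = 19.523 × €354 = €6,911.18
Average inventory = 671/2 = 335.5; holding cost = 335.5 × €31.6 = €10,601.80
Total = €6,911.18 + €10,601.80 = €17,512.98

€17,513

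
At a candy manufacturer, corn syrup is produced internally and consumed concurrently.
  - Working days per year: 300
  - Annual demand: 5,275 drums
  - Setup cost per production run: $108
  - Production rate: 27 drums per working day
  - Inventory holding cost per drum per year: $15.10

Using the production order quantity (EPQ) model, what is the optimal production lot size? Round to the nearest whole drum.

465 drums

d = 5,275/300 = 17.5833 drums/day;  effective holding cost H(1 − d/p) = 15.1·(1 − 17.5833/27) = 5.26636
Q* = √(2DS / H_eff) = √(2·5,275·108 / 5.26636) ≈ 465.14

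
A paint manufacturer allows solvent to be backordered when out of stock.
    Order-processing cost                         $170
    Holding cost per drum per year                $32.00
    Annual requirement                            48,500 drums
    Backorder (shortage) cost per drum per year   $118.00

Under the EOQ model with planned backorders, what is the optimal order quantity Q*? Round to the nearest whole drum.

Basic EOQ = √(2·48,500·170/32) = 717.853
Backorder adjustment √((H+b)/b) = √((32+118)/118) = 1.1275
Q* = 717.853 × 1.1275 ≈ 809.36

809 drums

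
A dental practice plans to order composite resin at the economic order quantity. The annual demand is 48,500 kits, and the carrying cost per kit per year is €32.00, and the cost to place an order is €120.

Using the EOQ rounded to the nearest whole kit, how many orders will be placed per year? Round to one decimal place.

80.4 orders per year

Q* = √(2·D·S / H) = √(2·48,500·120 / 32) = √363,750.0 ≈ 603.12 → Q = 603
N = D/Q = 48,500/603 ≈ 80.431 orders/yr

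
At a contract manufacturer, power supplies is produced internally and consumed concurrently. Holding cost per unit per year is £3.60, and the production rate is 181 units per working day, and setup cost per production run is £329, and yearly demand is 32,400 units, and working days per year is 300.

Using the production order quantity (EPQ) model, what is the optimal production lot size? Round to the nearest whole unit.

3,832 units

Daily demand d = 32,400/300 = 108.000; p = 181; 1 − d/p = 0.40331
EPQ = √(2DS / (H(1 − d/p)))
    = √(2 × 32,400 × 329 / (3.6 × 0.40331)) ≈ 3,831.88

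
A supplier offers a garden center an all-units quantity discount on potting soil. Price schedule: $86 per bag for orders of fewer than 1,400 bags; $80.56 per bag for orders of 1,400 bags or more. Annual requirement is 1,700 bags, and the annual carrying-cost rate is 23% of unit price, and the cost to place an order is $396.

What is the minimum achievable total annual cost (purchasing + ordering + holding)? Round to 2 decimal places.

$150,403.02

H₁ = 23%×$86 = $19.7800;  H₂ = 23%×$80.56 = $18.5288
EOQ₁ = √(2×1,700×396/19.7800) = 260.90  (< 1,400, feasible at tier 1)
EOQ₂ = √(2×1,700×396/18.5288) = 269.56  (< 1,400 → use Q = 1,400 at tier-2 price)
TC(tier 1 (EOQ₁), Q≈260.9) = $151,360.60
TC(tier 2, Q≈1,400.0) = $150,403.02
Minimum at tier 2: $150,403.02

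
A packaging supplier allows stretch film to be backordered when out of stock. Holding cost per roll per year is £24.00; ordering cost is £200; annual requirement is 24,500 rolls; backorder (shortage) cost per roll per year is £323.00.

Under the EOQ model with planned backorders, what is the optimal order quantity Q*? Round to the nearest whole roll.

Q* = √(2DS/H) · √((H + b)/b)
   = √(2 × 24,500 × 200 / 24) · √((24 + 323) / 323)
   = 639.010 × 1.0365 ≈ 662.32

662 rolls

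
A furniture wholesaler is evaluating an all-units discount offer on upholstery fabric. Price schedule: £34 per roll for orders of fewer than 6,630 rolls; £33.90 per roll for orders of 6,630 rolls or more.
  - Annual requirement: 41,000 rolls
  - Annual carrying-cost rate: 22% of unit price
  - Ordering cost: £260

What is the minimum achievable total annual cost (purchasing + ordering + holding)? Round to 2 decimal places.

£1,406,628.29

H₁ = 22%×£34 = £7.4800;  H₂ = 22%×£33.90 = £7.4580
EOQ₁ = √(2×41,000×260/7.4800) = 1,688.27  (< 6,630, feasible at tier 1)
EOQ₂ = √(2×41,000×260/7.4580) = 1,690.76  (< 6,630 → use Q = 6,630 at tier-2 price)
TC(tier 1 (EOQ₁), Q≈1,688.3) = £1,406,628.29
TC(tier 2, Q≈6,630.0) = £1,416,231.11
Minimum at tier 1 (EOQ₁): £1,406,628.29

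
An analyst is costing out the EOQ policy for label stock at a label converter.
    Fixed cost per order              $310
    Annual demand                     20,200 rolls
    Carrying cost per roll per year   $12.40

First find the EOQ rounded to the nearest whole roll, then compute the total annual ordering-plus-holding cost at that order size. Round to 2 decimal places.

Optimal lot size Q* = (2 × 20,200 × $310 / $12.4)^½ ≈ 1,004.99 → Q = 1,005 rolls
Annual ordering cost = (D/Q)·S = (20,200/1,005) × 310 = $6,230.85
Annual holding cost  = (Q/2)·H = (1,005/2) × 12.4 = $6,231.00
Total = $6,230.85 + $6,231.00 = $12,461.85

$12,461.85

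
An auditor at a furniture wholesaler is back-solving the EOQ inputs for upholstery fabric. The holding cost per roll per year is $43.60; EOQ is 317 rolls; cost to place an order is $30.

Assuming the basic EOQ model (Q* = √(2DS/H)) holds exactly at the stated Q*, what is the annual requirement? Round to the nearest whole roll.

73,022 rolls per year

Since Q* = (2DS/H)^½, squaring gives Q*²·H = 2DS.
D = Q²H / (2S) = 317² × 43.6 / (2 × 30) = 73,022.01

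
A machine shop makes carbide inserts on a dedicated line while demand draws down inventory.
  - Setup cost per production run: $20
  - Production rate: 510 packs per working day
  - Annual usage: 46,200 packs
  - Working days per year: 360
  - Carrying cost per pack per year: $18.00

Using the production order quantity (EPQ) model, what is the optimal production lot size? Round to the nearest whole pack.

370 packs

Daily demand d = 46,200/360 = 128.333; p = 510; 1 − d/p = 0.74837
EPQ = √(2DS / (H(1 − d/p)))
    = √(2 × 46,200 × 20 / (18 × 0.74837)) ≈ 370.39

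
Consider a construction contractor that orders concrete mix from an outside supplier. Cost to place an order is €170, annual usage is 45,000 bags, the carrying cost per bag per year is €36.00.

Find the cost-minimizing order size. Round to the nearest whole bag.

652 bags

Q* = √(2·D·S / H) = √(2·45,000·170 / 36) = √425,000.0 ≈ 651.92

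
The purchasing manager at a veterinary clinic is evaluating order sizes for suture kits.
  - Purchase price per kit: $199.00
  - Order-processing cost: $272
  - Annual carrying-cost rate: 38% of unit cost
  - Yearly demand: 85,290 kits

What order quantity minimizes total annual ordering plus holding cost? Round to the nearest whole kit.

783 kits

Carrying cost H = $199 × 38% = $75.6200/kit/yr
EOQ = √(2DS/H) = √(2 × 85,290 × 272 / 75.62)
    = √(613,564.67) ≈ 783.30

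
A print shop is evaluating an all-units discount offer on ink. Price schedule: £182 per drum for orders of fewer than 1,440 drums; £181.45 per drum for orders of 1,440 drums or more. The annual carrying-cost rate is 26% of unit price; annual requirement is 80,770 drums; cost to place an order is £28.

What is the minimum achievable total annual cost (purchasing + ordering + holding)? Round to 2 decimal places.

H₁ = 26%×£182 = £47.3200;  H₂ = 26%×£181.45 = £47.1770
EOQ₁ = √(2×80,770×28/47.3200) = 309.17  (< 1,440, feasible at tier 1)
EOQ₂ = √(2×80,770×28/47.1770) = 309.64  (< 1,440 → use Q = 1,440 at tier-2 price)
TC(tier 1 (EOQ₁), Q≈309.2) = £14,714,769.90
TC(tier 2, Q≈1,440.0) = £14,691,254.47
Minimum at tier 2: £14,691,254.47

£14,691,254.47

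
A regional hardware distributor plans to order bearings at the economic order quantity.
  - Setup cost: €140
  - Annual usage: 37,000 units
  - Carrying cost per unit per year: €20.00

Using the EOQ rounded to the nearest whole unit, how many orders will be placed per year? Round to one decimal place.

51.4 orders per year

Optimal lot size Q* = (2 × 37,000 × €140 / €20)^½ ≈ 719.72 → Q = 720
N = D/Q = 37,000/720 ≈ 51.389 orders/yr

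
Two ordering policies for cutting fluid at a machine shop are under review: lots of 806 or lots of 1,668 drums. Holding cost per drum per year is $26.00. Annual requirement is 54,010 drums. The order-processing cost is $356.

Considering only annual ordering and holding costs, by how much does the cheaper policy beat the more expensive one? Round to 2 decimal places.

TC(Q) = (D/Q)S + (Q/2)H
TC(806) = (54,010/806)×356 + (806/2)×26 = $34,333.53
TC(1,668) = (54,010/1,668)×356 + (1,668/2)×26 = $33,211.31
|ΔTC| = |$34,333.53 − $33,211.31| = $1,122.22

$1,122.22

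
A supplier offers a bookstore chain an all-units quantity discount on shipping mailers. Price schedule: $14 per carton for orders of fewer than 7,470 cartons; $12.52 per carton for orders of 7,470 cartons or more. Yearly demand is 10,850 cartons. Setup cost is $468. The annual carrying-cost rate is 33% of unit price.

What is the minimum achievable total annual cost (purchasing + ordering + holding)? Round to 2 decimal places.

$151,953.29

H₁ = 33%×$14 = $4.6200;  H₂ = 33%×$12.52 = $4.1316
EOQ₁ = √(2×10,850×468/4.6200) = 1,482.63  (< 7,470, feasible at tier 1)
EOQ₂ = √(2×10,850×468/4.1316) = 1,567.81  (< 7,470 → use Q = 7,470 at tier-2 price)
TC(tier 1 (EOQ₁), Q≈1,482.6) = $158,749.74
TC(tier 2, Q≈7,470.0) = $151,953.29
Minimum at tier 2: $151,953.29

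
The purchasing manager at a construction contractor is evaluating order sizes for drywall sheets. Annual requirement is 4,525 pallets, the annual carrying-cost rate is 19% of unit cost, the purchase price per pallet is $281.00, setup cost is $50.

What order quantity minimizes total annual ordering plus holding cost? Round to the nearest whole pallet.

Holding cost per pallet per year: H = 19% × $281 = $53.3900
Q* = √(2·D·S / H) = √(2·4,525·50 / 53.39) = √8,475.4 ≈ 92.06

92 pallets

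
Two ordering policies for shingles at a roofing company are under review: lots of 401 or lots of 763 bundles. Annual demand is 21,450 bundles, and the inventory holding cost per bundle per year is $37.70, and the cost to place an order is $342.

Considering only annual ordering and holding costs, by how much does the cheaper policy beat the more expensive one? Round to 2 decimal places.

For each Q, cost = (D/Q)·S + (Q/2)·H.
TC(401) = (21,450/401)×342 + (401/2)×37.7 = $25,852.86
TC(763) = (21,450/763)×342 + (763/2)×37.7 = $23,997.10
Lots of 763 are cheaper by $1,855.77.

$1,855.77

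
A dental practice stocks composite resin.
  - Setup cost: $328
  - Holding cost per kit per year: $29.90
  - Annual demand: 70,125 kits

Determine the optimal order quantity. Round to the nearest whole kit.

Optimal lot size Q* = (2 × 70,125 × $328 / $29.9)^½ ≈ 1,240.37

1,240 kits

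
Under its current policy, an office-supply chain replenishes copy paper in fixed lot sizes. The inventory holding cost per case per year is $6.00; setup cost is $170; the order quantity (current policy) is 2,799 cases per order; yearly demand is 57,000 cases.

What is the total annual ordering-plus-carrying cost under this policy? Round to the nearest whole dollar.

$11,859

Ordering: D/Q × S = 57,000/2,799 × $170 = $3,461.95
Holding:  Q/2 × H = 2,799/2 × $6 = $8,397.00
Total = $3,461.95 + $8,397.00 = $11,858.95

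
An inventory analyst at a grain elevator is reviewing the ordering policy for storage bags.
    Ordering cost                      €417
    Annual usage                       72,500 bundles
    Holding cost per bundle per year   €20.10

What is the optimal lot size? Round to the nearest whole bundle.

EOQ = √(2DS/H) = √(2 × 72,500 × 417 / 20.1)
    = √(3,008,208.96) ≈ 1,734.42

1,734 bundles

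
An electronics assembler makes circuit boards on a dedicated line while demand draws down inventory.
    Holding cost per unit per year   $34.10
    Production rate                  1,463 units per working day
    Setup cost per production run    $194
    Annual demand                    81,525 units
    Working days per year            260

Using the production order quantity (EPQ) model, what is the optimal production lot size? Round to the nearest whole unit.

1,087 units

Daily demand d = 81,525/260 = 313.558; p = 1463; 1 − d/p = 0.78567
EPQ = √(2DS / (H(1 − d/p)))
    = √(2 × 81,525 × 194 / (34.1 × 0.78567)) ≈ 1,086.58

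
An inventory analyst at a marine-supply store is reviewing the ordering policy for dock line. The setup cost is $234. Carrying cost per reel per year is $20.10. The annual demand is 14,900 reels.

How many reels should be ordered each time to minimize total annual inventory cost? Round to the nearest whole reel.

Optimal lot size Q* = (2 × 14,900 × $234 / $20.1)^½ ≈ 589.00

589 reels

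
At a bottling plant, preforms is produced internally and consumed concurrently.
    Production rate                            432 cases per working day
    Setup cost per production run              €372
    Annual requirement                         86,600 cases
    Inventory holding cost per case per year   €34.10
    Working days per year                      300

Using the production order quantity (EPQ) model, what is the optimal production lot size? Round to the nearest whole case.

d = 86,600/300 = 288.6667 cases/day;  effective holding cost H(1 − d/p) = 34.1·(1 − 288.6667/432) = 11.31404
Q* = √(2DS / H_eff) = √(2·86,600·372 / 11.31404) ≈ 2,386.36

2,386 cases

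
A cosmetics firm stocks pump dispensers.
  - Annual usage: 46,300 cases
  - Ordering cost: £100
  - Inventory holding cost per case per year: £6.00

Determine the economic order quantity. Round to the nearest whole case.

Optimal lot size Q* = (2 × 46,300 × £100 / £6)^½ ≈ 1,242.31

1,242 cases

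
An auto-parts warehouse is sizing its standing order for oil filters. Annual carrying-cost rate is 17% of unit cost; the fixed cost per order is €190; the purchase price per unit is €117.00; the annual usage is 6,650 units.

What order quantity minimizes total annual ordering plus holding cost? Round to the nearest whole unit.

Carrying cost H = €117 × 17% = €19.8900/unit/yr
EOQ = √(2DS/H) = √(2 × 6,650 × 190 / 19.89)
    = √(127,048.77) ≈ 356.44

356 units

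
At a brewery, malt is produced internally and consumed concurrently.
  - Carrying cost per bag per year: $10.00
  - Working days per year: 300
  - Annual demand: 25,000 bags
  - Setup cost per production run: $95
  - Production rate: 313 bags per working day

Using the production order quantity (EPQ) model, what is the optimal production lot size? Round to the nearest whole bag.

805 bags

d = 25,000/300 = 83.3333 bags/day;  effective holding cost H(1 − d/p) = 10·(1 − 83.3333/313) = 7.33759
Q* = √(2DS / H_eff) = √(2·25,000·95 / 7.33759) ≈ 804.58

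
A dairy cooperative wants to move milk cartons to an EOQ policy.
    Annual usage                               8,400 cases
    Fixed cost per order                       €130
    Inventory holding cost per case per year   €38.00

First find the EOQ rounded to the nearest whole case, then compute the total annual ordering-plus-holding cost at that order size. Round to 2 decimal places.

2DS/H = 2·8,400·130/38 = 57,473.68
EOQ = √57,473.68 ≈ 239.74 → Q = 240 cases
Annual ordering cost = (D/Q)·S = (8,400/240) × 130 = €4,550.00
Annual holding cost  = (Q/2)·H = (240/2) × 38 = €4,560.00
Total = €4,550.00 + €4,560.00 = €9,110.00

€9,110.00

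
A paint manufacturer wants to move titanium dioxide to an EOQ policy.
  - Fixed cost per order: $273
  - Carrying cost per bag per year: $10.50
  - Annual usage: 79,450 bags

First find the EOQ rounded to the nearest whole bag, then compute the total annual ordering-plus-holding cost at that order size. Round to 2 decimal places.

2DS/H = 2·79,450·273/10.5 = 4,131,400.00
EOQ = √4,131,400.00 ≈ 2,032.58 → Q = 2,033 bags
Ordering: D/Q × S = 79,450/2,033 × $273 = $10,668.89
Holding:  Q/2 × H = 2,033/2 × $10.5 = $10,673.25
Total = $10,668.89 + $10,673.25 = $21,342.14

$21,342.14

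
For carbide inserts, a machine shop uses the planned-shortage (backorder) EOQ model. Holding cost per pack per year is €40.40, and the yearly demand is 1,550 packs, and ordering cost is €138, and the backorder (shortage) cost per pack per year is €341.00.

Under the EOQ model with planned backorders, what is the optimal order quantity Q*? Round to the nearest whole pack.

Basic EOQ = √(2·1,550·138/40.4) = 102.903
Backorder adjustment √((H+b)/b) = √((40.4+341)/341) = 1.0576
Q* = 102.903 × 1.0576 ≈ 108.83

109 packs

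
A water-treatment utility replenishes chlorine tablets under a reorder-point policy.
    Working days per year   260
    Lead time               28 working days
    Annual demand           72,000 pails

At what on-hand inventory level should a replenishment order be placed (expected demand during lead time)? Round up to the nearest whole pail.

Daily demand d = 72,000 / 260 = 276.923 pails/day
Demand during lead time = 276.923 × 28 = 7,753.85
Reorder point = 7,753.85 → round up

7,754 pails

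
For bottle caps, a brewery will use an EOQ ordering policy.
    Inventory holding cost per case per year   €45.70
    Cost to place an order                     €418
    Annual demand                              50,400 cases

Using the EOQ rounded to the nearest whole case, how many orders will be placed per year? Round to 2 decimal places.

52.50 orders per year

2DS/H = 2·50,400·418/45.7 = 921,978.12
EOQ = √921,978.12 ≈ 960.20 → Q = 960
Orders per year = D/Q = 50,400 / 960 = 52.500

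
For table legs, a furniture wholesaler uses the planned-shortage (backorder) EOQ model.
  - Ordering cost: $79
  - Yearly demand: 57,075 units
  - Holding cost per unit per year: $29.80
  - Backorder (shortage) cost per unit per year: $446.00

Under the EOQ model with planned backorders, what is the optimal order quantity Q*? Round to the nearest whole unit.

568 units

Q* = √(2DS/H) · √((H + b)/b)
   = √(2 × 57,075 × 79 / 29.8) · √((29.8 + 446) / 446)
   = 550.102 × 1.0329 ≈ 568.18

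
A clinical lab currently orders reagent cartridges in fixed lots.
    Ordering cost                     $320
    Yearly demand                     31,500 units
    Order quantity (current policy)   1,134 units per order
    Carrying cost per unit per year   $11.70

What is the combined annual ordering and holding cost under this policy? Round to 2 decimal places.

Ordering: D/Q × S = 31,500/1,134 × $320 = $8,888.89
Holding:  Q/2 × H = 1,134/2 × $11.7 = $6,633.90
Total = $8,888.89 + $6,633.90 = $15,522.79

$15,522.79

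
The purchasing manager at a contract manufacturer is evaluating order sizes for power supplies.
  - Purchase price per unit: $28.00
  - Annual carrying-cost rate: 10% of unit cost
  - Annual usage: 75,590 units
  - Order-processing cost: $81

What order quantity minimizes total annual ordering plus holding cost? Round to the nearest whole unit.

2,091 units

Carrying cost H = $28 × 10% = $2.8000/unit/yr
Q* = √(2·D·S / H) = √(2·75,590·81 / 2.8) = √4,373,421.4 ≈ 2,091.27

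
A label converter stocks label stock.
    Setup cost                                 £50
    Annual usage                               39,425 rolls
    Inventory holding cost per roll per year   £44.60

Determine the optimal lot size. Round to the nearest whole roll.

2DS/H = 2·39,425·50/44.6 = 88,396.86
EOQ = √88,396.86 ≈ 297.32

297 rolls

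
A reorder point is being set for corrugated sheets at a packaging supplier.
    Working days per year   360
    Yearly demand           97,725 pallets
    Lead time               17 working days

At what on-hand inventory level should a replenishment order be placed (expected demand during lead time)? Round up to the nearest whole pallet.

Daily demand d = 97,725 / 360 = 271.458 pallets/day
Demand during lead time = 271.458 × 17 = 4,614.79
Reorder point = 4,614.79 → round up

4,615 pallets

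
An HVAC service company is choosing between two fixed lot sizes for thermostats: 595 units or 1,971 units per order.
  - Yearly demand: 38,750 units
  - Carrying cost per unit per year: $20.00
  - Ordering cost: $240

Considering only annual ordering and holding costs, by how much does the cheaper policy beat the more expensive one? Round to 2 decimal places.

For each Q, cost = (D/Q)·S + (Q/2)·H.
TC(595) = (38,750/595)×240 + (595/2)×20 = $21,580.25
TC(1,971) = (38,750/1,971)×240 + (1,971/2)×20 = $24,428.42
Cheaper: Q = 595.  Difference = $2,848.16

$2,848.16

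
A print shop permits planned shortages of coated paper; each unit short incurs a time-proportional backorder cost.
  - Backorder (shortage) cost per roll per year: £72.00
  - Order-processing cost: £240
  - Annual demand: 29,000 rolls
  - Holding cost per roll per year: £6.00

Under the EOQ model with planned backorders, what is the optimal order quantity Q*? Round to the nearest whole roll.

1,585 rolls

Q* = √(2DS/H) · √((H + b)/b)
   = √(2 × 29,000 × 240 / 6) · √((6 + 72) / 72)
   = 1,523.155 × 1.0408 ≈ 1,585.35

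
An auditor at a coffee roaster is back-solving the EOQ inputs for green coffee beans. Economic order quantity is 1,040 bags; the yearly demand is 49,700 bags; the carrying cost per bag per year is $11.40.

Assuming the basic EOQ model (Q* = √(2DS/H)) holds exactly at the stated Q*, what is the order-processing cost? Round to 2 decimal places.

EOQ relation: Q² = 2DS/H, so rearrange for the unknown.
S = Q²H / (2D) = 1,040² × 11.4 / (2 × 49,700) = 124.0467

$124.05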